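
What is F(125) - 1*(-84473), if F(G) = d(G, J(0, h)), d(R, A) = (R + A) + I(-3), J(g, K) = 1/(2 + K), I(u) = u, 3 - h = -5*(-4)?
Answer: 1268924/15 ≈ 84595.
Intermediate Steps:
h = -17 (h = 3 - (-5)*(-4) = 3 - 1*20 = 3 - 20 = -17)
d(R, A) = -3 + A + R (d(R, A) = (R + A) - 3 = (A + R) - 3 = -3 + A + R)
F(G) = -46/15 + G (F(G) = -3 + 1/(2 - 17) + G = -3 + 1/(-15) + G = -3 - 1/15 + G = -46/15 + G)
F(125) - 1*(-84473) = (-46/15 + 125) - 1*(-84473) = 1829/15 + 84473 = 1268924/15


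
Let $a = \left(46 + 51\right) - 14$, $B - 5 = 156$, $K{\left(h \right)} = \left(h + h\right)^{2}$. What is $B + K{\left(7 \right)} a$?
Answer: $16429$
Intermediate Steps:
$K{\left(h \right)} = 4 h^{2}$ ($K{\left(h \right)} = \left(2 h\right)^{2} = 4 h^{2}$)
$B = 161$ ($B = 5 + 156 = 161$)
$a = 83$ ($a = 97 - 14 = 83$)
$B + K{\left(7 \right)} a = 161 + 4 \cdot 7^{2} \cdot 83 = 161 + 4 \cdot 49 \cdot 83 = 161 + 196 \cdot 83 = 161 + 16268 = 16429$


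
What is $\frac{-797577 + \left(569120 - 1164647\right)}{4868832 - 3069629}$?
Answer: $- \frac{1393104}{1799203} \approx -0.77429$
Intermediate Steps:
$\frac{-797577 + \left(569120 - 1164647\right)}{4868832 - 3069629} = \frac{-797577 + \left(569120 - 1164647\right)}{1799203} = \left(-797577 - 595527\right) \frac{1}{1799203} = \left(-1393104\right) \frac{1}{1799203} = - \frac{1393104}{1799203}$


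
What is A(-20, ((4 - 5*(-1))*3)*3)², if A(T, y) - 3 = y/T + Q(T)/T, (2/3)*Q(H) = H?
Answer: 81/400 ≈ 0.20250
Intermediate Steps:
Q(H) = 3*H/2
A(T, y) = 9/2 + y/T (A(T, y) = 3 + (y/T + (3*T/2)/T) = 3 + (y/T + 3/2) = 3 + (3/2 + y/T) = 9/2 + y/T)
A(-20, ((4 - 5*(-1))*3)*3)² = (9/2 + (((4 - 5*(-1))*3)*3)/(-20))² = (9/2 + (((4 + 5)*3)*3)*(-1/20))² = (9/2 + ((9*3)*3)*(-1/20))² = (9/2 + (27*3)*(-1/20))² = (9/2 + 81*(-1/20))² = (9/2 - 81/20)² = (9/20)² = 81/400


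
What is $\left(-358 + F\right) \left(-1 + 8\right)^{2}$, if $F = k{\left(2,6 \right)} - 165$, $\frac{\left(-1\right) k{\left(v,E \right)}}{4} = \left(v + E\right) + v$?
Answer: $-27587$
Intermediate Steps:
$k{\left(v,E \right)} = - 8 v - 4 E$ ($k{\left(v,E \right)} = - 4 \left(\left(v + E\right) + v\right) = - 4 \left(\left(E + v\right) + v\right) = - 4 \left(E + 2 v\right) = - 8 v - 4 E$)
$F = -205$ ($F = \left(\left(-8\right) 2 - 24\right) - 165 = \left(-16 - 24\right) - 165 = -40 - 165 = -205$)
$\left(-358 + F\right) \left(-1 + 8\right)^{2} = \left(-358 - 205\right) \left(-1 + 8\right)^{2} = - 563 \cdot 7^{2} = \left(-563\right) 49 = -27587$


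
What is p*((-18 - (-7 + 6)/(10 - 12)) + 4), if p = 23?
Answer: -667/2 ≈ -333.50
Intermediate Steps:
p*((-18 - (-7 + 6)/(10 - 12)) + 4) = 23*((-18 - (-7 + 6)/(10 - 12)) + 4) = 23*((-18 - (-1)/(-2)) + 4) = 23*((-18 - (-1)*(-1)/2) + 4) = 23*((-18 - 1*½) + 4) = 23*((-18 - ½) + 4) = 23*(-37/2 + 4) = 23*(-29/2) = -667/2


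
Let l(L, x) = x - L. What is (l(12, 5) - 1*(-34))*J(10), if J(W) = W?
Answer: 270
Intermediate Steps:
(l(12, 5) - 1*(-34))*J(10) = ((5 - 1*12) - 1*(-34))*10 = ((5 - 12) + 34)*10 = (-7 + 34)*10 = 27*10 = 270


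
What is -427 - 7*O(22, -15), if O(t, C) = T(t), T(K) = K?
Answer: -581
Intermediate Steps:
O(t, C) = t
-427 - 7*O(22, -15) = -427 - 7*22 = -427 - 154 = -581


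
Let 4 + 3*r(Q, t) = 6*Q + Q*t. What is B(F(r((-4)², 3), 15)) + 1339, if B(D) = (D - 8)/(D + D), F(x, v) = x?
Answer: 93759/70 ≈ 1339.4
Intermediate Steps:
r(Q, t) = -4/3 + 2*Q + Q*t/3 (r(Q, t) = -4/3 + (6*Q + Q*t)/3 = -4/3 + (2*Q + Q*t/3) = -4/3 + 2*Q + Q*t/3)
B(D) = (-8 + D)/(2*D) (B(D) = (-8 + D)/((2*D)) = (-8 + D)*(1/(2*D)) = (-8 + D)/(2*D))
B(F(r((-4)², 3), 15)) + 1339 = (-8 + (-4/3 + 2*(-4)² + (⅓)*(-4)²*3))/(2*(-4/3 + 2*(-4)² + (⅓)*(-4)²*3)) + 1339 = (-8 + (-4/3 + 2*16 + (⅓)*16*3))/(2*(-4/3 + 2*16 + (⅓)*16*3)) + 1339 = (-8 + (-4/3 + 32 + 16))/(2*(-4/3 + 32 + 16)) + 1339 = (-8 + 140/3)/(2*(140/3)) + 1339 = (½)*(3/140)*(116/3) + 1339 = 29/70 + 1339 = 93759/70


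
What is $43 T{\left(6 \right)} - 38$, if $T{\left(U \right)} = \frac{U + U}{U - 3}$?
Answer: $134$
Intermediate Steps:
$T{\left(U \right)} = \frac{2 U}{-3 + U}$
$43 T{\left(6 \right)} - 38 = 43 \cdot 2 \cdot 6 \frac{1}{-3 + 6} - 38 = 43 \cdot 2 \cdot 6 \cdot \frac{1}{3} - 38 = 43 \cdot 4 - 38 = 172 - 38 = 134$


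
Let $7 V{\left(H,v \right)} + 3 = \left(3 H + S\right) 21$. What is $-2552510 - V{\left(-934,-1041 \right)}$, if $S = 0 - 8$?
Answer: $- \frac{17808557}{7} \approx -2.5441 \cdot 10^{6}$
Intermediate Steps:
$S = -8$
$V{\left(H,v \right)} = - \frac{171}{7} + 9 H$ ($V{\left(H,v \right)} = - \frac{3}{7} + \frac{\left(3 H - 8\right) 21}{7} = - \frac{3}{7} + \frac{\left(-8 + 3 H\right) 21}{7} = - \frac{3}{7} + \frac{-168 + 63 H}{7} = - \frac{3}{7} + \left(-24 + 9 H\right) = - \frac{171}{7} + 9 H$)
$-2552510 - V{\left(-934,-1041 \right)} = -2552510 - \left(- \frac{171}{7} + 9 \left(-934\right)\right) = -2552510 - \left(- \frac{171}{7} - 8406\right) = -2552510 - - \frac{59013}{7} = -2552510 + \frac{59013}{7} = - \frac{17808557}{7}$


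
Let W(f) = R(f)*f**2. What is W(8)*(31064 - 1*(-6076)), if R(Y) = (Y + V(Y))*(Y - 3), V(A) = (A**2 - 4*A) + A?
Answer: 570470400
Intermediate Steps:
V(A) = A**2 - 3*A
R(Y) = (-3 + Y)*(Y + Y*(-3 + Y)) (R(Y) = (Y + Y*(-3 + Y))*(Y - 3) = (Y + Y*(-3 + Y))*(-3 + Y) = (-3 + Y)*(Y + Y*(-3 + Y)))
W(f) = f**3*(6 + f**2 - 5*f) (W(f) = (f*(6 + f**2 - 5*f))*f**2 = f**3*(6 + f**2 - 5*f))
W(8)*(31064 - 1*(-6076)) = (8**3*(6 + 8**2 - 5*8))*(31064 - 1*(-6076)) = (512*(6 + 64 - 40))*(31064 + 6076) = (512*30)*37140 = 15360*37140 = 570470400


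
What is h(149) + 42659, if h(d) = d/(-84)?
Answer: 3583207/84 ≈ 42657.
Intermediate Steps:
h(d) = -d/84 (h(d) = d*(-1/84) = -d/84)
h(149) + 42659 = -1/84*149 + 42659 = -149/84 + 42659 = 3583207/84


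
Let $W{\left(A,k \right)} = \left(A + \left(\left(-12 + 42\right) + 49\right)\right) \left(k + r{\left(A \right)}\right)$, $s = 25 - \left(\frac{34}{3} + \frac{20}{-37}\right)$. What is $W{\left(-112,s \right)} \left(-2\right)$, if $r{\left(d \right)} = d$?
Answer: $- \frac{238810}{37} \approx -6454.3$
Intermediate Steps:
$s = \frac{1577}{111}$ ($s = 25 - \left(34 \cdot \frac{1}{3} + 20 \left(- \frac{1}{37}\right)\right) = 25 - \left(\frac{34}{3} - \frac{20}{37}\right) = 25 - \frac{1198}{111} = \frac{1577}{111} \approx 14.207$)
$W{\left(A,k \right)} = \left(79 + A\right) \left(A + k\right)$ ($W{\left(A,k \right)} = \left(A + \left(\left(-12 + 42\right) + 49\right)\right) \left(k + A\right) = \left(A + \left(30 + 49\right)\right) \left(A + k\right) = \left(A + 79\right) \left(A + k\right) = \left(79 + A\right) \left(A + k\right)$)
$W{\left(-112,s \right)} \left(-2\right) = \left(\left(-112\right)^{2} + 79 \left(-112\right) + 79 \cdot \frac{1577}{111} - \frac{176624}{111}\right) \left(-2\right) = \left(12544 - 8848 + \frac{124583}{111} - \frac{176624}{111}\right) \left(-2\right) = \frac{119405}{37} \left(-2\right) = - \frac{238810}{37}$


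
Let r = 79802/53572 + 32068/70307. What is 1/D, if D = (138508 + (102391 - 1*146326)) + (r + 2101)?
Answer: 1883243302/182064327270603 ≈ 1.0344e-5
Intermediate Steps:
r = 3664293055/1883243302 (r = 79802*(1/53572) + 32068*(1/70307) = 39901/26786 + 32068/70307 = 3664293055/1883243302 ≈ 1.9457)
D = 182064327270603/1883243302 (D = (138508 + (102391 - 1*146326)) + (3664293055/1883243302 + 2101) = (138508 + (102391 - 146326)) + 3960358470557/1883243302 = (138508 - 43935) + 3960358470557/1883243302 = 94573 + 3960358470557/1883243302 = 182064327270603/1883243302 ≈ 96676.)
1/D = 1/(182064327270603/1883243302) = 1883243302/182064327270603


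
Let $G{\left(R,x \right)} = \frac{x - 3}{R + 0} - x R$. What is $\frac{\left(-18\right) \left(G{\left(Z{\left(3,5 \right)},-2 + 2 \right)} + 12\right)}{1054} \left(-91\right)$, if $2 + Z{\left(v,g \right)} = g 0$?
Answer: $\frac{22113}{1054} \approx 20.98$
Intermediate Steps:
$Z{\left(v,g \right)} = -2$ ($Z{\left(v,g \right)} = -2 + g 0 = -2 + 0 = -2$)
$G{\left(R,x \right)} = \frac{-3 + x}{R} - R x$
$\frac{\left(-18\right) \left(G{\left(Z{\left(3,5 \right)},-2 + 2 \right)} + 12\right)}{1054} \left(-91\right) = \frac{\left(-18\right) \left(\frac{-3 + \left(-2 + 2\right) - \left(-2 + 2\right) \left(-2\right)^{2}}{-2} + 12\right)}{1054} \left(-91\right) = - 18 \left(- \frac{-3 + 0 - 0 \cdot 4}{2} + 12\right) \frac{1}{1054} \left(-91\right) = - 18 \left(- \frac{-3 + 0 + 0}{2} + 12\right) \frac{1}{1054} \left(-91\right) = - 18 \left(\left(- \frac{1}{2}\right) \left(-3\right) + 12\right) \frac{1}{1054} \left(-91\right) = - 18 \left(\frac{3}{2} + 12\right) \frac{1}{1054} \left(-91\right) = \left(-18\right) \frac{27}{2} \cdot \frac{1}{1054} \left(-91\right) = \left(-243\right) \frac{1}{1054} \left(-91\right) = \left(- \frac{243}{1054}\right) \left(-91\right) = \frac{22113}{1054}$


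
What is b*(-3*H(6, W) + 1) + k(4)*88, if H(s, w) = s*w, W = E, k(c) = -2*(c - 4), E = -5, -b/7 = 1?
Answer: -637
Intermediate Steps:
b = -7 (b = -7*1 = -7)
k(c) = 8 - 2*c (k(c) = -2*(-4 + c) = 8 - 2*c)
W = -5
b*(-3*H(6, W) + 1) + k(4)*88 = -7*(-18*(-5) + 1) + (8 - 2*4)*88 = -7*(-3*(-30) + 1) + (8 - 8)*88 = -7*(90 + 1) + 0*88 = -7*91 + 0 = -637 + 0 = -637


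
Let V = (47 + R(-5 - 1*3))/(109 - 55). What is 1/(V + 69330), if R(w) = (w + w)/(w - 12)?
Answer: 270/18719339 ≈ 1.4424e-5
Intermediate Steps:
R(w) = 2*w/(-12 + w) (R(w) = (2*w)/(-12 + w) = 2*w/(-12 + w))
V = 239/270 (V = (47 + 2*(-5 - 1*3)/(-12 + (-5 - 1*3)))/(109 - 55) = (47 + 2*(-5 - 3)/(-12 + (-5 - 3)))/54 = (47 + 2*(-8)/(-12 - 8))*(1/54) = (47 + 2*(-8)/(-20))*(1/54) = (47 + 2*(-8)*(-1/20))*(1/54) = (47 + 4/5)*(1/54) = (239/5)*(1/54) = 239/270 ≈ 0.88519)
1/(V + 69330) = 1/(239/270 + 69330) = 1/(18719339/270) = 270/18719339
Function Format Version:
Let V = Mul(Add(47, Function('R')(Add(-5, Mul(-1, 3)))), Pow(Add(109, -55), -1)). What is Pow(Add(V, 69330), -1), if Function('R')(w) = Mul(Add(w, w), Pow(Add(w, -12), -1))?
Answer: Rational(270, 18719339) ≈ 1.4424e-5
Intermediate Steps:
Function('R')(w) = Mul(2, w, Pow(Add(-12, w), -1)) (Function('R')(w) = Mul(Mul(2, w), Pow(Add(-12, w), -1)) = Mul(2, w, Pow(Add(-12, w), -1)))
V = Rational(239, 270) (V = Mul(Add(47, Mul(2, Add(-5, Mul(-1, 3)), Pow(Add(-12, Add(-5, Mul(-1, 3))), -1))), Pow(Add(109, -55), -1)) = Mul(Add(47, Mul(2, Add(-5, -3), Pow(Add(-12, Add(-5, -3)), -1))), Pow(54, -1)) = Mul(Add(47, Mul(2, -8, Pow(Add(-12, -8), -1))), Rational(1, 54)) = Mul(Add(47, Mul(2, -8, Pow(-20, -1))), Rational(1, 54)) = Mul(Add(47, Mul(2, -8, Rational(-1, 20))), Rational(1, 54)) = Mul(Add(47, Rational(4, 5)), Rational(1, 54)) = Mul(Rational(239, 5), Rational(1, 54)) = Rational(239, 270) ≈ 0.88519)
Pow(Add(V, 69330), -1) = Pow(Add(Rational(239, 270), 69330), -1) = Pow(Rational(18719339, 270), -1) = Rational(270, 18719339)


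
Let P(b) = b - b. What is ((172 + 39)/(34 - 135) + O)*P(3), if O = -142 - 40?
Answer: 0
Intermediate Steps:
P(b) = 0
O = -182
((172 + 39)/(34 - 135) + O)*P(3) = ((172 + 39)/(34 - 135) - 182)*0 = (211/(-101) - 182)*0 = (211*(-1/101) - 182)*0 = (-211/101 - 182)*0 = -18593/101*0 = 0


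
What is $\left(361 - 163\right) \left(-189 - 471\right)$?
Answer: $-130680$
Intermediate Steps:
$\left(361 - 163\right) \left(-189 - 471\right) = 198 \left(-660\right) = -130680$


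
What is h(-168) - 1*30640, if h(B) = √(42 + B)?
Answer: -30640 + 3*I*√14 ≈ -30640.0 + 11.225*I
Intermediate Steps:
h(-168) - 1*30640 = √(42 - 168) - 1*30640 = √(-126) - 30640 = 3*I*√14 - 30640 = -30640 + 3*I*√14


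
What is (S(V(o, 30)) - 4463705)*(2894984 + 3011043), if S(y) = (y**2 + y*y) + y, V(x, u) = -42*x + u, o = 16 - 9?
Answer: -25541068525579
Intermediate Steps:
o = 7
V(x, u) = u - 42*x
S(y) = y + 2*y**2 (S(y) = (y**2 + y**2) + y = 2*y**2 + y = y + 2*y**2)
(S(V(o, 30)) - 4463705)*(2894984 + 3011043) = ((30 - 42*7)*(1 + 2*(30 - 42*7)) - 4463705)*(2894984 + 3011043) = ((30 - 294)*(1 + 2*(30 - 294)) - 4463705)*5906027 = (-264*(1 + 2*(-264)) - 4463705)*5906027 = (-264*(1 - 528) - 4463705)*5906027 = (-264*(-527) - 4463705)*5906027 = (139128 - 4463705)*5906027 = -4324577*5906027 = -25541068525579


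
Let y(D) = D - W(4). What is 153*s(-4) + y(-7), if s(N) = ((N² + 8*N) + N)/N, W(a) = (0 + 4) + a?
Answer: 750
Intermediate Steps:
W(a) = 4 + a
y(D) = -8 + D (y(D) = D - (4 + 4) = D - 1*8 = D - 8 = -8 + D)
s(N) = (N² + 9*N)/N
153*s(-4) + y(-7) = 153*(9 - 4) + (-8 - 7) = 153*5 - 15 = 765 - 15 = 750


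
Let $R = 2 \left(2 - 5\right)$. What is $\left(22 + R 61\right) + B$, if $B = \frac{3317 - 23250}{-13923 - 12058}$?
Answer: $- \frac{8917531}{25981} \approx -343.23$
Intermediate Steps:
$R = -6$ ($R = 2 \left(-3\right) = -6$)
$B = \frac{19933}{25981}$ ($B = - \frac{19933}{-25981} = \left(-19933\right) \left(- \frac{1}{25981}\right) = \frac{19933}{25981} \approx 0.76721$)
$\left(22 + R 61\right) + B = \left(22 - 366\right) + \frac{19933}{25981} = -344 + \frac{19933}{25981} = - \frac{8917531}{25981}$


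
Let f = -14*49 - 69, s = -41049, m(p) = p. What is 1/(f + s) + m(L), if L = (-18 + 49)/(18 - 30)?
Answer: -80996/31353 ≈ -2.5834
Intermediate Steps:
L = -31/12 (L = 31/(-12) = 31*(-1/12) = -31/12 ≈ -2.5833)
f = -755 (f = -686 - 69 = -755)
1/(f + s) + m(L) = 1/(-755 - 41049) - 31/12 = 1/(-41804) - 31/12 = -1/41804 - 31/12 = -80996/31353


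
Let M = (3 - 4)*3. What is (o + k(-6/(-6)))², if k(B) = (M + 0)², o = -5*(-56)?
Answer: 83521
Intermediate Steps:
o = 280
M = -3 (M = -1*3 = -3)
k(B) = 9 (k(B) = (-3 + 0)² = (-3)² = 9)
(o + k(-6/(-6)))² = (280 + 9)² = 289² = 83521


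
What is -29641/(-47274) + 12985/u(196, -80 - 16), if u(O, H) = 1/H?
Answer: -58929847799/47274 ≈ -1.2466e+6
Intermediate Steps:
-29641/(-47274) + 12985/u(196, -80 - 16) = -29641/(-47274) + 12985/(1/(-80 - 16)) = -29641*(-1/47274) + 12985/(1/(-96)) = 29641/47274 + 12985/(-1/96) = 29641/47274 + 12985*(-96) = 29641/47274 - 1246560 = -58929847799/47274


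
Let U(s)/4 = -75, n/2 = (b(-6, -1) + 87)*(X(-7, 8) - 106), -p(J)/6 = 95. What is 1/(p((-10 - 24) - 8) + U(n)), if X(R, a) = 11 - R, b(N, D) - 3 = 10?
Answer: -1/870 ≈ -0.0011494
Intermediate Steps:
b(N, D) = 13 (b(N, D) = 3 + 10 = 13)
p(J) = -570 (p(J) = -6*95 = -570)
n = -17600 (n = 2*((13 + 87)*((11 - 1*(-7)) - 106)) = 2*(100*((11 + 7) - 106)) = 2*(100*(18 - 106)) = 2*(100*(-88)) = 2*(-8800) = -17600)
U(s) = -300 (U(s) = 4*(-75) = -300)
1/(p((-10 - 24) - 8) + U(n)) = 1/(-570 - 300) = 1/(-870) = -1/870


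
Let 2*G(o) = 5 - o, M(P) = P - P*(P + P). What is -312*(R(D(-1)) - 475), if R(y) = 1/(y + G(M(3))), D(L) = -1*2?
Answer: 148161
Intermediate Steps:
M(P) = P - 2*P**2 (M(P) = P - P*2*P = P - 2*P**2)
D(L) = -2
G(o) = 5/2 - o/2 (G(o) = (5 - o)/2 = 5/2 - o/2)
R(y) = 1/(10 + y) (R(y) = 1/(y + (5/2 - 3*(1 - 2*3)/2)) = 1/(y + (5/2 - 3*(1 - 6)/2)) = 1/(y + (5/2 - 3*(-5)/2)) = 1/(y + (5/2 - 1/2*(-15))) = 1/(y + (5/2 + 15/2)) = 1/(y + 10) = 1/(10 + y))
-312*(R(D(-1)) - 475) = -312*(1/(10 - 2) - 475) = -312*(1/8 - 475) = -312*(-3799/8) = 148161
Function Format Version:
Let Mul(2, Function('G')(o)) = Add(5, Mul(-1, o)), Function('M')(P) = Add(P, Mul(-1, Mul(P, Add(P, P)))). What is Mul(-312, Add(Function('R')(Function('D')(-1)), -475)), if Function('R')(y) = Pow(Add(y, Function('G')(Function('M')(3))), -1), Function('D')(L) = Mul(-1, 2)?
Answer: 148161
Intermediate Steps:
Function('M')(P) = Add(P, Mul(-2, Pow(P, 2))) (Function('M')(P) = Add(P, Mul(-1, Mul(P, Mul(2, P)))) = Add(P, Mul(-1, Mul(2, Pow(P, 2)))) = Add(P, Mul(-2, Pow(P, 2))))
Function('D')(L) = -2
Function('G')(o) = Add(Rational(5, 2), Mul(Rational(-1, 2), o)) (Function('G')(o) = Mul(Rational(1, 2), Add(5, Mul(-1, o))) = Add(Rational(5, 2), Mul(Rational(-1, 2), o)))
Function('R')(y) = Pow(Add(10, y), -1) (Function('R')(y) = Pow(Add(y, Add(Rational(5, 2), Mul(Rational(-1, 2), Mul(3, Add(1, Mul(-2, 3)))))), -1) = Pow(Add(y, Add(Rational(5, 2), Mul(Rational(-1, 2), Mul(3, Add(1, -6))))), -1) = Pow(Add(y, Add(Rational(5, 2), Mul(Rational(-1, 2), Mul(3, -5)))), -1) = Pow(Add(y, Add(Rational(5, 2), Mul(Rational(-1, 2), -15))), -1) = Pow(Add(y, Add(Rational(5, 2), Rational(15, 2))), -1) = Pow(Add(y, 10), -1) = Pow(Add(10, y), -1))
Mul(-312, Add(Function('R')(Function('D')(-1)), -475)) = Mul(-312, Add(Pow(Add(10, -2), -1), -475)) = Mul(-312, Add(Pow(8, -1), -475)) = Mul(-312, Add(Rational(1, 8), -475)) = Mul(-312, Rational(-3799, 8)) = 148161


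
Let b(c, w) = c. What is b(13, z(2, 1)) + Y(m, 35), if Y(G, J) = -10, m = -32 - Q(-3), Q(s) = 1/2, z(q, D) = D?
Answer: 3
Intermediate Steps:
Q(s) = ½
m = -65/2 (m = -32 - 1*½ = -32 - ½ = -65/2 ≈ -32.500)
b(13, z(2, 1)) + Y(m, 35) = 13 - 10 = 3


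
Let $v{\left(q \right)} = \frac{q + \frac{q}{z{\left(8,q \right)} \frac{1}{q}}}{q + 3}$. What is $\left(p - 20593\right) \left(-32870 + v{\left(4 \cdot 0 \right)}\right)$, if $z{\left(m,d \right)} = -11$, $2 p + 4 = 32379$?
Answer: $144808785$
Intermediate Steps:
$p = \frac{32375}{2}$ ($p = -2 + \frac{1}{2} \cdot 32379 = -2 + \frac{32379}{2} = \frac{32375}{2} \approx 16188.0$)
$v{\left(q \right)} = \frac{q - \frac{q^{2}}{11}}{3 + q}$ ($v{\left(q \right)} = \frac{q + \frac{q}{\left(-11\right) \frac{1}{q}}}{q + 3} = \frac{q + q \left(- \frac{q}{11}\right)}{3 + q} = \frac{q - \frac{q^{2}}{11}}{3 + q}$)
$\left(p - 20593\right) \left(-32870 + v{\left(4 \cdot 0 \right)}\right) = \left(\frac{32375}{2} - 20593\right) \left(-32870 + \frac{4 \cdot 0 \left(11 - 4 \cdot 0\right)}{11 \left(3 + 4 \cdot 0\right)}\right) = - \frac{8811 \left(-32870 + \frac{1}{11} \cdot 0 \frac{1}{3 + 0} \left(11 - 0\right)\right)}{2} = - \frac{8811 \left(-32870 + \frac{1}{11} \cdot 0 \cdot \frac{1}{3} \left(11 + 0\right)\right)}{2} = - \frac{8811 \left(-32870 + \frac{1}{11} \cdot 0 \cdot \frac{1}{3} \cdot 11\right)}{2} = - \frac{8811 \left(-32870 + 0\right)}{2} = \left(- \frac{8811}{2}\right) \left(-32870\right) = 144808785$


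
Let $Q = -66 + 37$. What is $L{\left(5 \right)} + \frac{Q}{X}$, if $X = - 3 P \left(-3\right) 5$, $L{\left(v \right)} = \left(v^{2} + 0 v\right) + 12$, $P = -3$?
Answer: $\frac{5024}{135} \approx 37.215$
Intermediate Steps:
$L{\left(v \right)} = 12 + v^{2}$ ($L{\left(v \right)} = \left(v^{2} + 0\right) + 12 = v^{2} + 12 = 12 + v^{2}$)
$Q = -29$
$X = -135$ ($X = - 3 \left(-3\right) \left(-3\right) 5 = - 3 \cdot 9 \cdot 5 = \left(-3\right) 45 = -135$)
$L{\left(5 \right)} + \frac{Q}{X} = \left(12 + 5^{2}\right) + \frac{1}{-135} \left(-29\right) = \left(12 + 25\right) - - \frac{29}{135} = 37 + \frac{29}{135} = \frac{5024}{135}$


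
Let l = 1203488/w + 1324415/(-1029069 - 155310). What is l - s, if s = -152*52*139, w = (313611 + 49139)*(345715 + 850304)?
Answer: 8553690906702424998397/7785603148593375 ≈ 1.0987e+6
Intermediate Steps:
w = 433855892250 (w = 362750*1196019 = 433855892250)
l = -8706118578005603/7785603148593375 (l = 1203488/433855892250 + 1324415/(-1029069 - 155310) = 1203488*(1/433855892250) + 1324415/(-1184379) = 54704/19720722375 + 1324415*(-1/1184379) = 54704/19720722375 - 1324415/1184379 = -8706118578005603/7785603148593375 ≈ -1.1182)
s = -1098656 (s = -7904*139 = -1098656)
l - s = -8706118578005603/7785603148593375 - 1*(-1098656) = -8706118578005603/7785603148593375 + 1098656 = 8553690906702424998397/7785603148593375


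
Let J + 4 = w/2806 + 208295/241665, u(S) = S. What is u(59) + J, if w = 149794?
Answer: 7408060223/67811199 ≈ 109.25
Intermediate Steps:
J = 3407199482/67811199 (J = -4 + (149794/2806 + 208295/241665) = -4 + (149794*(1/2806) + 208295*(1/241665)) = -4 + (74897/1403 + 41659/48333) = -4 + 3678444278/67811199 = 3407199482/67811199 ≈ 50.245)
u(59) + J = 59 + 3407199482/67811199 = 7408060223/67811199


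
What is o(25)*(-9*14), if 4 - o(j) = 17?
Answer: 1638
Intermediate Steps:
o(j) = -13 (o(j) = 4 - 1*17 = 4 - 17 = -13)
o(25)*(-9*14) = -(-117)*14 = -13*(-126) = 1638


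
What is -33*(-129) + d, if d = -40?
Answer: 4217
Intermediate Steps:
-33*(-129) + d = -33*(-129) - 40 = 4257 - 40 = 4217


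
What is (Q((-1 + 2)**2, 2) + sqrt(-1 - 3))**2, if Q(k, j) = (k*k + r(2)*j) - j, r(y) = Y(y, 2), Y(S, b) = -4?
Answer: 77 - 36*I ≈ 77.0 - 36.0*I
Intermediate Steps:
r(y) = -4
Q(k, j) = k**2 - 5*j (Q(k, j) = (k*k - 4*j) - j = (k**2 - 4*j) - j = k**2 - 5*j)
(Q((-1 + 2)**2, 2) + sqrt(-1 - 3))**2 = ((((-1 + 2)**2)**2 - 5*2) + sqrt(-1 - 3))**2 = (((1**2)**2 - 10) + sqrt(-4))**2 = ((1**2 - 10) + 2*I)**2 = ((1 - 10) + 2*I)**2 = (-9 + 2*I)**2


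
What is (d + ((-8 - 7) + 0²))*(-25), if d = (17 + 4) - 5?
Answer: -25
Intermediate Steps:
d = 16 (d = 21 - 5 = 16)
(d + ((-8 - 7) + 0²))*(-25) = (16 + ((-8 - 7) + 0²))*(-25) = (16 + (-15 + 0))*(-25) = (16 - 15)*(-25) = 1*(-25) = -25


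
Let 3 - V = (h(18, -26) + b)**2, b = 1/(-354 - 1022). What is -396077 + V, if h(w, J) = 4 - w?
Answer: -750288146049/1893376 ≈ -3.9627e+5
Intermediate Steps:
b = -1/1376 (b = 1/(-1376) = -1/1376 ≈ -0.00072674)
V = -365460097/1893376 (V = 3 - ((4 - 1*18) - 1/1376)**2 = 3 - ((4 - 18) - 1/1376)**2 = 3 - (-14 - 1/1376)**2 = 3 - (-19265/1376)**2 = 3 - 1*371140225/1893376 = 3 - 371140225/1893376 = -365460097/1893376 ≈ -193.02)
-396077 + V = -396077 - 365460097/1893376 = -750288146049/1893376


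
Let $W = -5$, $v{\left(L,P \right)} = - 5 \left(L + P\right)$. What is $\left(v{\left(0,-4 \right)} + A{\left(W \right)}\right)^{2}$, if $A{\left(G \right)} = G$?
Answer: $225$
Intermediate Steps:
$v{\left(L,P \right)} = - 5 L - 5 P$
$\left(v{\left(0,-4 \right)} + A{\left(W \right)}\right)^{2} = \left(\left(\left(-5\right) 0 - -20\right) - 5\right)^{2} = \left(\left(0 + 20\right) - 5\right)^{2} = \left(20 - 5\right)^{2} = 15^{2} = 225$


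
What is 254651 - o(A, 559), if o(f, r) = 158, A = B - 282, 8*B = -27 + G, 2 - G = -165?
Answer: 254493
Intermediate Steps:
G = 167 (G = 2 - 1*(-165) = 2 + 165 = 167)
B = 35/2 (B = (-27 + 167)/8 = (⅛)*140 = 35/2 ≈ 17.500)
A = -529/2 (A = 35/2 - 282 = -529/2 ≈ -264.50)
254651 - o(A, 559) = 254651 - 1*158 = 254651 - 158 = 254493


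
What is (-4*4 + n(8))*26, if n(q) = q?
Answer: -208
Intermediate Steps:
(-4*4 + n(8))*26 = (-4*4 + 8)*26 = (-16 + 8)*26 = -8*26 = -208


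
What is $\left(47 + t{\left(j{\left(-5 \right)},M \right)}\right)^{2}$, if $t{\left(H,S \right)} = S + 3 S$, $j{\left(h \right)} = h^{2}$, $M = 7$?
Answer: $5625$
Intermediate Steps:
$t{\left(H,S \right)} = 4 S$
$\left(47 + t{\left(j{\left(-5 \right)},M \right)}\right)^{2} = \left(47 + 4 \cdot 7\right)^{2} = \left(47 + 28\right)^{2} = 75^{2} = 5625$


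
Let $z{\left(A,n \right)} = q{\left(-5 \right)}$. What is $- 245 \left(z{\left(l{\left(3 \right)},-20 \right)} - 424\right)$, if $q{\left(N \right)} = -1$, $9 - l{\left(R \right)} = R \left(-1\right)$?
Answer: $104125$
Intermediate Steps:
$l{\left(R \right)} = 9 + R$ ($l{\left(R \right)} = 9 - R \left(-1\right) = 9 - - R = 9 + R$)
$z{\left(A,n \right)} = -1$
$- 245 \left(z{\left(l{\left(3 \right)},-20 \right)} - 424\right) = - 245 \left(-1 - 424\right) = \left(-245\right) \left(-425\right) = 104125$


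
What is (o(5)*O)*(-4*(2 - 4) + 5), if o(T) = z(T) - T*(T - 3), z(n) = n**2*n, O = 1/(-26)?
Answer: -115/2 ≈ -57.500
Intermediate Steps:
O = -1/26 ≈ -0.038462
z(n) = n**3
o(T) = T**3 - T*(-3 + T) (o(T) = T**3 - T*(T - 3) = T**3 - T*(-3 + T))
(o(5)*O)*(-4*(2 - 4) + 5) = ((5*(3 + 5**2 - 1*5))*(-1/26))*(-4*(2 - 4) + 5) = ((5*(3 + 25 - 5))*(-1/26))*(-4*(-2) + 5) = ((5*23)*(-1/26))*(8 + 5) = (115*(-1/26))*13 = -115/26*13 = -115/2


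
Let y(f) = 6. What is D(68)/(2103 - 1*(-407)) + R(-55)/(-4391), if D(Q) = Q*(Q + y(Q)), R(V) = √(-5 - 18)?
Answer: 2516/1255 - I*√23/4391 ≈ 2.0048 - 0.0010922*I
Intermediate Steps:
R(V) = I*√23 (R(V) = √(-23) = I*√23)
D(Q) = Q*(6 + Q) (D(Q) = Q*(Q + 6) = Q*(6 + Q))
D(68)/(2103 - 1*(-407)) + R(-55)/(-4391) = (68*(6 + 68))/(2103 - 1*(-407)) + (I*√23)/(-4391) = (68*74)/(2103 + 407) + (I*√23)*(-1/4391) = 5032/2510 - I*√23/4391 = 5032*(1/2510) - I*√23/4391 = 2516/1255 - I*√23/4391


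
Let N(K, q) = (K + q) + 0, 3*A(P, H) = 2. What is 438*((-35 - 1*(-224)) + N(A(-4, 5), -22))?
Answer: 73438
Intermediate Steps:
A(P, H) = ⅔ (A(P, H) = (⅓)*2 = ⅔)
N(K, q) = K + q
438*((-35 - 1*(-224)) + N(A(-4, 5), -22)) = 438*((-35 - 1*(-224)) + (⅔ - 22)) = 438*((-35 + 224) - 64/3) = 438*(189 - 64/3) = 438*(503/3) = 73438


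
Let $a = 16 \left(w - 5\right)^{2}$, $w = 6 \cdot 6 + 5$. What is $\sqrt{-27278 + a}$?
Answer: $i \sqrt{6542} \approx 80.883 i$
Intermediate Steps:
$w = 41$ ($w = 36 + 5 = 41$)
$a = 20736$ ($a = 16 \left(41 - 5\right)^{2} = 16 \cdot 36^{2} = 16 \cdot 1296 = 20736$)
$\sqrt{-27278 + a} = \sqrt{-27278 + 20736} = \sqrt{-6542} = i \sqrt{6542}$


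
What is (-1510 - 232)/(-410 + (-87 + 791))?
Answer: -871/147 ≈ -5.9252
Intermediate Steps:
(-1510 - 232)/(-410 + (-87 + 791)) = -1742/(-410 + 704) = -1742/294 = -1742*1/294 = -871/147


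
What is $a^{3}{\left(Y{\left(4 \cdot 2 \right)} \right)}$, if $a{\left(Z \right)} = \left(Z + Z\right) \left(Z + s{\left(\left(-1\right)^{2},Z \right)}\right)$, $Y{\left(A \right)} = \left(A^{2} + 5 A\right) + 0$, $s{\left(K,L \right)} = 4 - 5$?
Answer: $9833354113024$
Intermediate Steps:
$s{\left(K,L \right)} = -1$
$Y{\left(A \right)} = A^{2} + 5 A$
$a{\left(Z \right)} = 2 Z \left(-1 + Z\right)$ ($a{\left(Z \right)} = \left(Z + Z\right) \left(Z - 1\right) = 2 Z \left(-1 + Z\right)$)
$a^{3}{\left(Y{\left(4 \cdot 2 \right)} \right)} = \left(2 \cdot 4 \cdot 2 \left(5 + 4 \cdot 2\right) \left(-1 + 4 \cdot 2 \left(5 + 4 \cdot 2\right)\right)\right)^{3} = \left(2 \cdot 8 \left(5 + 8\right) \left(-1 + 8 \left(5 + 8\right)\right)\right)^{3} = \left(2 \cdot 8 \cdot 13 \left(-1 + 8 \cdot 13\right)\right)^{3} = \left(2 \cdot 104 \left(-1 + 104\right)\right)^{3} = \left(2 \cdot 104 \cdot 103\right)^{3} = 21424^{3} = 9833354113024$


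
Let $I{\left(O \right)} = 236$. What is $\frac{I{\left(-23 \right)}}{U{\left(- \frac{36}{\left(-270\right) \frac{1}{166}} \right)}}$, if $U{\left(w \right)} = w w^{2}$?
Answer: $\frac{199125}{9148592} \approx 0.021766$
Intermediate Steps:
$U{\left(w \right)} = w^{3}$
$\frac{I{\left(-23 \right)}}{U{\left(- \frac{36}{\left(-270\right) \frac{1}{166}} \right)}} = \frac{236}{\left(- \frac{36}{\left(-270\right) \frac{1}{166}}\right)^{3}} = \frac{236}{\left(- \frac{36}{- \frac{135}{83}}\right)^{3}} = \frac{236}{\left(\left(-36\right) \left(- \frac{83}{135}\right)\right)^{3}} = \frac{236}{\left(\frac{332}{15}\right)^{3}} = \frac{236}{\frac{36594368}{3375}} = 236 \cdot \frac{3375}{36594368} = \frac{199125}{9148592}$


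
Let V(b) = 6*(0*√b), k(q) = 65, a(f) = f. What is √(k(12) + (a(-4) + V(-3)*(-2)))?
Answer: √61 ≈ 7.8102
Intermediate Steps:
V(b) = 0 (V(b) = 6*0 = 0)
√(k(12) + (a(-4) + V(-3)*(-2))) = √(65 + (-4 + 0*(-2))) = √(65 + (-4 + 0)) = √(65 - 4) = √61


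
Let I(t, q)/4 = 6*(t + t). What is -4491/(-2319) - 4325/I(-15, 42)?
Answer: 884213/111312 ≈ 7.9436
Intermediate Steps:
I(t, q) = 48*t (I(t, q) = 4*(6*(t + t)) = 4*(6*(2*t)) = 4*(12*t) = 48*t)
-4491/(-2319) - 4325/I(-15, 42) = -4491/(-2319) - 4325/(48*(-15)) = -4491*(-1/2319) - 4325/(-720) = 1497/773 - 4325*(-1/720) = 1497/773 + 865/144 = 884213/111312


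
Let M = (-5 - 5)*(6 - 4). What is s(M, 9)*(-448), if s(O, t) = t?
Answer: -4032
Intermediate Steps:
M = -20 (M = -10*2 = -20)
s(M, 9)*(-448) = 9*(-448) = -4032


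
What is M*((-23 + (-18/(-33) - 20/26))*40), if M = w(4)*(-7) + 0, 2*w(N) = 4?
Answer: 1859760/143 ≈ 13005.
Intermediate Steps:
w(N) = 2 (w(N) = (½)*4 = 2)
M = -14 (M = 2*(-7) + 0 = -14 + 0 = -14)
M*((-23 + (-18/(-33) - 20/26))*40) = -14*(-23 + (-18/(-33) - 20/26))*40 = -14*(-23 + (-18*(-1/33) - 20*1/26))*40 = -14*(-23 + (6/11 - 10/13))*40 = -14*(-23 - 32/143)*40 = -(-46494)*40/143 = -14*(-132840/143) = 1859760/143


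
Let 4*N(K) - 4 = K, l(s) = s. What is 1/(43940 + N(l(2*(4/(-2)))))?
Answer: 1/43940 ≈ 2.2758e-5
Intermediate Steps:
N(K) = 1 + K/4
1/(43940 + N(l(2*(4/(-2))))) = 1/(43940 + (1 + (2*(4/(-2)))/4)) = 1/(43940 + (1 + (2*(4*(-½)))/4)) = 1/(43940 + (1 + (2*(-2))/4)) = 1/(43940 + (1 + (¼)*(-4))) = 1/(43940 + (1 - 1)) = 1/(43940 + 0) = 1/43940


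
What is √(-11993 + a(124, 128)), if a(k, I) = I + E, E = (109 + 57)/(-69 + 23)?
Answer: I*√6278494/23 ≈ 108.94*I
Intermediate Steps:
E = -83/23 (E = 166/(-46) = 166*(-1/46) = -83/23 ≈ -3.6087)
a(k, I) = -83/23 + I (a(k, I) = I - 83/23 = -83/23 + I)
√(-11993 + a(124, 128)) = √(-11993 + (-83/23 + 128)) = √(-11993 + 2861/23) = √(-272978/23) = I*√6278494/23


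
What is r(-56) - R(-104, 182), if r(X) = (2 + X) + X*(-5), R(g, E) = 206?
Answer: 20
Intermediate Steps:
r(X) = 2 - 4*X (r(X) = (2 + X) - 5*X = 2 - 4*X)
r(-56) - R(-104, 182) = (2 - 4*(-56)) - 1*206 = (2 + 224) - 206 = 226 - 206 = 20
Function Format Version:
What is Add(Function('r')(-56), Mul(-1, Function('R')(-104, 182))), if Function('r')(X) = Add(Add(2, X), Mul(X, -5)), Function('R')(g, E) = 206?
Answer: 20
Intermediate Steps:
Function('r')(X) = Add(2, Mul(-4, X)) (Function('r')(X) = Add(Add(2, X), Mul(-5, X)) = Add(2, Mul(-4, X)))
Add(Function('r')(-56), Mul(-1, Function('R')(-104, 182))) = Add(Add(2, Mul(-4, -56)), Mul(-1, 206)) = Add(Add(2, 224), -206) = Add(226, -206) = 20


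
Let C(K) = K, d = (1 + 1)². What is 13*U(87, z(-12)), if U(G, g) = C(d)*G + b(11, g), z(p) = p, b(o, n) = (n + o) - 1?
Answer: 4498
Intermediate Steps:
d = 4 (d = 2² = 4)
b(o, n) = -1 + n + o
U(G, g) = 10 + g + 4*G (U(G, g) = 4*G + (-1 + g + 11) = 4*G + (10 + g) = 10 + g + 4*G)
13*U(87, z(-12)) = 13*(10 - 12 + 4*87) = 13*(10 - 12 + 348) = 13*346 = 4498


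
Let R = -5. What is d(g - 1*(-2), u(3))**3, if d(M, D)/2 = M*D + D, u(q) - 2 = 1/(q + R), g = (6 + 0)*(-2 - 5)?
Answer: -1601613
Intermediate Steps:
g = -42 (g = 6*(-7) = -42)
u(q) = 2 + 1/(-5 + q) (u(q) = 2 + 1/(q - 5) = 2 + 1/(-5 + q))
d(M, D) = 2*D + 2*D*M (d(M, D) = 2*(M*D + D) = 2*(D*M + D) = 2*(D + D*M) = 2*D + 2*D*M)
d(g - 1*(-2), u(3))**3 = (2*((-9 + 2*3)/(-5 + 3))*(1 + (-42 - 1*(-2))))**3 = (2*((-9 + 6)/(-2))*(1 + (-42 + 2)))**3 = (2*(-1/2*(-3))*(1 - 40))**3 = (2*(3/2)*(-39))**3 = (-117)**3 = -1601613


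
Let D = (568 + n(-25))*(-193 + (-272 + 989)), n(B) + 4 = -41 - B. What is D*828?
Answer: 237761856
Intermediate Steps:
n(B) = -45 - B (n(B) = -4 + (-41 - B) = -45 - B)
D = 287152 (D = (568 + (-45 - 1*(-25)))*(-193 + (-272 + 989)) = (568 + (-45 + 25))*(-193 + 717) = (568 - 20)*524 = 548*524 = 287152)
D*828 = 287152*828 = 237761856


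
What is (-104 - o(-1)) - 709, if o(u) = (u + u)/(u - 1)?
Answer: -814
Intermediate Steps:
o(u) = 2*u/(-1 + u) (o(u) = (2*u)/(-1 + u) = 2*u/(-1 + u))
(-104 - o(-1)) - 709 = (-104 - 2*(-1)/(-1 - 1)) - 709 = (-104 - 2*(-1)/(-2)) - 709 = (-104 - 2*(-1)*(-1)/2) - 709 = (-104 - 1*1) - 709 = (-104 - 1) - 709 = -105 - 709 = -814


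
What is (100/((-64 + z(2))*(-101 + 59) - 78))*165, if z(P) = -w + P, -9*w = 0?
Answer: 2750/421 ≈ 6.5321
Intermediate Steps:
w = 0 (w = -⅑*0 = 0)
z(P) = P (z(P) = -1*0 + P = 0 + P = P)
(100/((-64 + z(2))*(-101 + 59) - 78))*165 = (100/((-64 + 2)*(-101 + 59) - 78))*165 = (100/(-62*(-42) - 78))*165 = (100/(2604 - 78))*165 = (100/2526)*165 = (100*(1/2526))*165 = (50/1263)*165 = 2750/421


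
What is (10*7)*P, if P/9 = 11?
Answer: 6930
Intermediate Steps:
P = 99 (P = 9*11 = 99)
(10*7)*P = (10*7)*99 = 70*99 = 6930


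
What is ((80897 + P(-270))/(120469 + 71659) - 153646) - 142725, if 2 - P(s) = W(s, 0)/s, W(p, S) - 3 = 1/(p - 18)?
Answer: -4427738893159777/14939873280 ≈ -2.9637e+5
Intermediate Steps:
W(p, S) = 3 + 1/(-18 + p) (W(p, S) = 3 + 1/(p - 18) = 3 + 1/(-18 + p))
P(s) = 2 - (-53 + 3*s)/(s*(-18 + s)) (P(s) = 2 - (-53 + 3*s)/(-18 + s)/s = 2 - (-53 + 3*s)/(s*(-18 + s)))
((80897 + P(-270))/(120469 + 71659) - 153646) - 142725 = ((80897 + (53 - 39*(-270) + 2*(-270)²)/((-270)*(-18 - 270)))/(120469 + 71659) - 153646) - 142725 = ((80897 - 1/270*(53 + 10530 + 2*72900)/(-288))/192128 - 153646) - 142725 = ((80897 - 1/270*(-1/288)*(53 + 10530 + 145800))*(1/192128) - 153646) - 142725 = ((80897 - 1/270*(-1/288)*156383)*(1/192128) - 153646) - 142725 = ((80897 + 156383/77760)*(1/192128) - 153646) - 142725 = ((6290707103/77760)*(1/192128) - 153646) - 142725 = (6290707103/14939873280 - 153646) - 142725 = -2295445479271777/14939873280 - 142725 = -4427738893159777/14939873280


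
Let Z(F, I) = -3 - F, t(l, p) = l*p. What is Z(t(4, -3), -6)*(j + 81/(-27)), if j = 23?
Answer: 180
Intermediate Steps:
Z(t(4, -3), -6)*(j + 81/(-27)) = (-3 - 4*(-3))*(23 + 81/(-27)) = (-3 - 1*(-12))*(23 + 81*(-1/27)) = (-3 + 12)*(23 - 3) = 9*20 = 180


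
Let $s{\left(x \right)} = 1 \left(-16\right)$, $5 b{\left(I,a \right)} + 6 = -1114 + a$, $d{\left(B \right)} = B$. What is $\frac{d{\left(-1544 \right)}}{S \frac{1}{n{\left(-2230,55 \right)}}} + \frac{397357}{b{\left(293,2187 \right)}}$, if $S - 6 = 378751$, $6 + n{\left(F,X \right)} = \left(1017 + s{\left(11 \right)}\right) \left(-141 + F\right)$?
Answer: $\frac{4662523918141}{404133719} \approx 11537.0$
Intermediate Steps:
$b{\left(I,a \right)} = -224 + \frac{a}{5}$ ($b{\left(I,a \right)} = - \frac{6}{5} + \frac{-1114 + a}{5} = - \frac{6}{5} + \left(- \frac{1114}{5} + \frac{a}{5}\right) = -224 + \frac{a}{5}$)
$s{\left(x \right)} = -16$
$n{\left(F,X \right)} = -141147 + 1001 F$ ($n{\left(F,X \right)} = -6 + \left(1017 - 16\right) \left(-141 + F\right) = -6 + 1001 \left(-141 + F\right) = -6 + \left(-141141 + 1001 F\right) = -141147 + 1001 F$)
$S = 378757$ ($S = 6 + 378751 = 378757$)
$\frac{d{\left(-1544 \right)}}{S \frac{1}{n{\left(-2230,55 \right)}}} + \frac{397357}{b{\left(293,2187 \right)}} = - \frac{1544}{378757 \frac{1}{-141147 + 1001 \left(-2230\right)}} + \frac{397357}{-224 + \frac{1}{5} \cdot 2187} = - \frac{1544}{378757 \frac{1}{-141147 - 2232230}} + \frac{397357}{-224 + \frac{2187}{5}} = - \frac{1544}{378757 \frac{1}{-2373377}} + \frac{397357}{\frac{1067}{5}} = - \frac{1544}{378757 \left(- \frac{1}{2373377}\right)} + 397357 \cdot \frac{5}{1067} = - \frac{1544}{- \frac{378757}{2373377}} + \frac{1986785}{1067} = \left(-1544\right) \left(- \frac{2373377}{378757}\right) + \frac{1986785}{1067} = \frac{3664494088}{378757} + \frac{1986785}{1067} = \frac{4662523918141}{404133719}$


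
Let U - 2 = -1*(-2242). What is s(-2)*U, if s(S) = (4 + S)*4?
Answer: 17952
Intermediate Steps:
U = 2244 (U = 2 - 1*(-2242) = 2 + 2242 = 2244)
s(S) = 16 + 4*S
s(-2)*U = (16 + 4*(-2))*2244 = (16 - 8)*2244 = 8*2244 = 17952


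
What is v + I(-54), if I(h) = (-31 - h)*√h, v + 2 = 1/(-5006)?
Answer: -10013/5006 + 69*I*√6 ≈ -2.0002 + 169.01*I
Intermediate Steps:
v = -10013/5006 (v = -2 + 1/(-5006) = -2 - 1/5006 = -10013/5006 ≈ -2.0002)
I(h) = √h*(-31 - h)
v + I(-54) = -10013/5006 + √(-54)*(-31 - 1*(-54)) = -10013/5006 + (3*I*√6)*(-31 + 54) = -10013/5006 + (3*I*√6)*23 = -10013/5006 + 69*I*√6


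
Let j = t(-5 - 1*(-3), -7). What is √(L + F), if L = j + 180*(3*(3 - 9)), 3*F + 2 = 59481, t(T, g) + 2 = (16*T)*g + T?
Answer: √151257/3 ≈ 129.64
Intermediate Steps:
t(T, g) = -2 + T + 16*T*g (t(T, g) = -2 + ((16*T)*g + T) = -2 + (16*T*g + T) = -2 + (T + 16*T*g) = -2 + T + 16*T*g)
j = 220 (j = -2 + (-5 - 1*(-3)) + 16*(-5 - 1*(-3))*(-7) = -2 + (-5 + 3) + 16*(-5 + 3)*(-7) = -2 - 2 + 16*(-2)*(-7) = -2 - 2 + 224 = 220)
F = 59479/3 (F = -⅔ + (⅓)*59481 = -⅔ + 19827 = 59479/3 ≈ 19826.)
L = -3020 (L = 220 + 180*(3*(3 - 9)) = 220 + 180*(3*(-6)) = 220 + 180*(-18) = 220 - 3240 = -3020)
√(L + F) = √(-3020 + 59479/3) = √(50419/3) = √151257/3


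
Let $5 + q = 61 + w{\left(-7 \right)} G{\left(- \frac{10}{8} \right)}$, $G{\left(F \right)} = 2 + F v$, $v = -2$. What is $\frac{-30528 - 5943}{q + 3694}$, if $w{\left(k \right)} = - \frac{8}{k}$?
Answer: $- \frac{85099}{8762} \approx -9.7123$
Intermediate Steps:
$G{\left(F \right)} = 2 - 2 F$ ($G{\left(F \right)} = 2 + F \left(-2\right) = 2 - 2 F$)
$q = \frac{428}{7}$ ($q = -5 + \left(61 + - \frac{8}{-7} \left(2 - 2 \left(- \frac{10}{8}\right)\right)\right) = -5 + \left(61 + \left(-8\right) \left(- \frac{1}{7}\right) \left(2 - 2 \left(\left(-10\right) \frac{1}{8}\right)\right)\right) = -5 + \left(61 + \frac{8 \left(2 - - \frac{5}{2}\right)}{7}\right) = -5 + \left(61 + \frac{8 \left(2 + \frac{5}{2}\right)}{7}\right) = -5 + \left(61 + \frac{8}{7} \cdot \frac{9}{2}\right) = -5 + \left(61 + \frac{36}{7}\right) = -5 + \frac{463}{7} = \frac{428}{7} \approx 61.143$)
$\frac{-30528 - 5943}{q + 3694} = \frac{-30528 - 5943}{\frac{428}{7} + 3694} = - \frac{36471}{\frac{26286}{7}} = \left(-36471\right) \frac{7}{26286} = - \frac{85099}{8762}$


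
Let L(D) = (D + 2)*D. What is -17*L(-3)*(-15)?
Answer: 765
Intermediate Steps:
L(D) = D*(2 + D) (L(D) = (2 + D)*D = D*(2 + D))
-17*L(-3)*(-15) = -(-51)*(2 - 3)*(-15) = -(-51)*(-1)*(-15) = -17*3*(-15) = -51*(-15) = 765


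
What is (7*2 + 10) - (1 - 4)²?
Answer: 15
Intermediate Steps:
(7*2 + 10) - (1 - 4)² = (14 + 10) - 1*(-3)² = 24 - 1*9 = 24 - 9 = 15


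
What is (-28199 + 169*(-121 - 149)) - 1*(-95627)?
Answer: 21798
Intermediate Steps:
(-28199 + 169*(-121 - 149)) - 1*(-95627) = (-28199 + 169*(-270)) + 95627 = (-28199 - 45630) + 95627 = -73829 + 95627 = 21798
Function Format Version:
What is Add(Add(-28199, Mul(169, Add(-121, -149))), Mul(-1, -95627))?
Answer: 21798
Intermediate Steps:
Add(Add(-28199, Mul(169, Add(-121, -149))), Mul(-1, -95627)) = Add(Add(-28199, Mul(169, -270)), 95627) = Add(Add(-28199, -45630), 95627) = Add(-73829, 95627) = 21798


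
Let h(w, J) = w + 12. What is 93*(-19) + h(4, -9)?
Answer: -1751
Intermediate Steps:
h(w, J) = 12 + w
93*(-19) + h(4, -9) = 93*(-19) + (12 + 4) = -1767 + 16 = -1751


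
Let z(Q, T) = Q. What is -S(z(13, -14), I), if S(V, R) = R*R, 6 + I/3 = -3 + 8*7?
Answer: -19881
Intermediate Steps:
I = 141 (I = -18 + 3*(-3 + 8*7) = -18 + 3*(-3 + 56) = -18 + 3*53 = -18 + 159 = 141)
S(V, R) = R**2
-S(z(13, -14), I) = -1*141**2 = -1*19881 = -19881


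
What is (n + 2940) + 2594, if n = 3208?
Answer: 8742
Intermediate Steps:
(n + 2940) + 2594 = (3208 + 2940) + 2594 = 6148 + 2594 = 8742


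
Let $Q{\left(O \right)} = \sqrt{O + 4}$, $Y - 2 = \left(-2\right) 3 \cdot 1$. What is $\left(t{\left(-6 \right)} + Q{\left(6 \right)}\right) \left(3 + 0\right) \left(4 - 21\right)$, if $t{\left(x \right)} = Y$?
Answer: $204 - 51 \sqrt{10} \approx 42.724$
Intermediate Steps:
$Y = -4$ ($Y = 2 + \left(-2\right) 3 \cdot 1 = 2 - 6 = -4$)
$t{\left(x \right)} = -4$
$Q{\left(O \right)} = \sqrt{4 + O}$
$\left(t{\left(-6 \right)} + Q{\left(6 \right)}\right) \left(3 + 0\right) \left(4 - 21\right) = \left(-4 + \sqrt{4 + 6}\right) \left(3 + 0\right) \left(4 - 21\right) = \left(-4 + \sqrt{10}\right) 3 \left(-17\right) = \left(-4 + \sqrt{10}\right) \left(-51\right) = 204 - 51 \sqrt{10}$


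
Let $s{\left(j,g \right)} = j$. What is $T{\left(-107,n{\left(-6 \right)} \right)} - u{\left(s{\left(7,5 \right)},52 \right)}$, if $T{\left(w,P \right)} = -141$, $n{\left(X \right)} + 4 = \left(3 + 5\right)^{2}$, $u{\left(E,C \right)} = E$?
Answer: $-148$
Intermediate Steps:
$n{\left(X \right)} = 60$ ($n{\left(X \right)} = -4 + \left(3 + 5\right)^{2} = -4 + 8^{2} = -4 + 64 = 60$)
$T{\left(-107,n{\left(-6 \right)} \right)} - u{\left(s{\left(7,5 \right)},52 \right)} = -141 - 7 = -148$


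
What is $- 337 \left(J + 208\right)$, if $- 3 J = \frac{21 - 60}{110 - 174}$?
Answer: $- \frac{4481763}{64} \approx -70028.0$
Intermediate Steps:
$J = - \frac{13}{64}$ ($J = - \frac{\left(21 - 60\right) \frac{1}{110 - 174}}{3} = - \frac{\left(-39\right) \frac{1}{-64}}{3} = - \frac{\left(-39\right) \left(- \frac{1}{64}\right)}{3} = \left(- \frac{1}{3}\right) \frac{39}{64} = - \frac{13}{64} \approx -0.20313$)
$- 337 \left(J + 208\right) = - 337 \left(- \frac{13}{64} + 208\right) = \left(-337\right) \frac{13299}{64} = - \frac{4481763}{64}$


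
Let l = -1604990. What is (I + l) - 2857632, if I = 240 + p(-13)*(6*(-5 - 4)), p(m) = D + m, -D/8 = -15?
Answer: -4468160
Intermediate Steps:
D = 120 (D = -8*(-15) = 120)
p(m) = 120 + m
I = -5538 (I = 240 + (120 - 13)*(6*(-5 - 4)) = 240 + 107*(6*(-9)) = 240 + 107*(-54) = 240 - 5778 = -5538)
(I + l) - 2857632 = (-5538 - 1604990) - 2857632 = -1610528 - 2857632 = -4468160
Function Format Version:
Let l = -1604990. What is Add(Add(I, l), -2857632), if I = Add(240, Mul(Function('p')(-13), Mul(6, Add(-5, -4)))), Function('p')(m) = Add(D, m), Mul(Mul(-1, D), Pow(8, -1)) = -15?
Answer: -4468160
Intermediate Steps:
D = 120 (D = Mul(-8, -15) = 120)
Function('p')(m) = Add(120, m)
I = -5538 (I = Add(240, Mul(Add(120, -13), Mul(6, Add(-5, -4)))) = Add(240, Mul(107, Mul(6, -9))) = Add(240, Mul(107, -54)) = Add(240, -5778) = -5538)
Add(Add(I, l), -2857632) = Add(Add(-5538, -1604990), -2857632) = Add(-1610528, -2857632) = -4468160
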